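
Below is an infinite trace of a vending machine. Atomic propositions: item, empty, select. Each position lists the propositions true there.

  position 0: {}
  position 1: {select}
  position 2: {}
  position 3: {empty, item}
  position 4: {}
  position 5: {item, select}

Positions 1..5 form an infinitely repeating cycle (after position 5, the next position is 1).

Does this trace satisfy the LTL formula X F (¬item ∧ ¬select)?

Yes

The position after 0 is 1; F (¬item ∧ ¬select) is true there.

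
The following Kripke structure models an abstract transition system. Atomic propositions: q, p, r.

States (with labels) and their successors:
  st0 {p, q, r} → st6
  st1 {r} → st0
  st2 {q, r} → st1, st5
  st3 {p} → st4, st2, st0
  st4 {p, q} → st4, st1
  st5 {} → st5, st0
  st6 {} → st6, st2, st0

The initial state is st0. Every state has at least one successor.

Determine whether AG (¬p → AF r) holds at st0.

Violated

States satisfying ¬p → AF r: {st0, st1, st2, st3, st4}.
States satisfying AG (¬p → AF r): ∅.
st5 is reachable from st0 and violates ¬p → AF r, so AG fails at st0.
st0 ∉ Sat(AG (¬p → AF r)).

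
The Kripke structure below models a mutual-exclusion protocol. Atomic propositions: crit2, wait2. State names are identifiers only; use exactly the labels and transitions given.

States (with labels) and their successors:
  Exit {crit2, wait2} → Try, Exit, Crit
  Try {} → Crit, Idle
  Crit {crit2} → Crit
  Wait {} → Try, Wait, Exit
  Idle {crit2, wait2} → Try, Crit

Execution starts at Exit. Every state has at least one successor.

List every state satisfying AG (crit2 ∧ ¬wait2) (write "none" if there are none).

{Crit}

States satisfying crit2 ∧ ¬wait2: {Crit}.
States satisfying AG (crit2 ∧ ¬wait2): {Crit}.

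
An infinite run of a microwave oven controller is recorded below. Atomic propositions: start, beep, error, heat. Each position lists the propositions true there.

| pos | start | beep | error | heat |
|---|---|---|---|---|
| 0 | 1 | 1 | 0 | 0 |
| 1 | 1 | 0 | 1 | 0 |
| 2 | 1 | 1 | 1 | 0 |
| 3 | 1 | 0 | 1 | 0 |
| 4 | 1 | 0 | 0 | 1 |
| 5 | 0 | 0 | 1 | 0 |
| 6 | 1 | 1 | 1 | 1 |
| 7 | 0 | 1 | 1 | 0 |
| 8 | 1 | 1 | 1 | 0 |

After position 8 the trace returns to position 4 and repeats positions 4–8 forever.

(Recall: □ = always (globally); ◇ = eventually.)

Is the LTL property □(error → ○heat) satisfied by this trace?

No

error → ○heat must hold at every position from 0 onward. It fails at position 1, so □(error → ○heat) is false.
Positions where error holds: 1, 2, 3, 5, 6, 7, 8.
Check ○heat at each: 1→fails, 2→fails, 3→ok, 5→ok, 6→fails, 7→fails, 8→ok.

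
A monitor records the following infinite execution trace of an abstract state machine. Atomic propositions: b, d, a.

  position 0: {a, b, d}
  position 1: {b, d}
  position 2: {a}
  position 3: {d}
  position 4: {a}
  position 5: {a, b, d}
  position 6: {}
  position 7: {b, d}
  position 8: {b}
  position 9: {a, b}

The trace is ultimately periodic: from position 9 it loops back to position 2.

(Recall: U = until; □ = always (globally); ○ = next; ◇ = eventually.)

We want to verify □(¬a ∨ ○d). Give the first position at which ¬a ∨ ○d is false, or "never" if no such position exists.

5

Check ¬a ∨ ○d at each position in order: 0 ✓, 1 ✓, 2 ✓, 3 ✓, 4 ✓.
At position 5 the labels are {a, b, d} and the next position 6 has {}, so ¬a ∨ ○d is false there. This is the first violation.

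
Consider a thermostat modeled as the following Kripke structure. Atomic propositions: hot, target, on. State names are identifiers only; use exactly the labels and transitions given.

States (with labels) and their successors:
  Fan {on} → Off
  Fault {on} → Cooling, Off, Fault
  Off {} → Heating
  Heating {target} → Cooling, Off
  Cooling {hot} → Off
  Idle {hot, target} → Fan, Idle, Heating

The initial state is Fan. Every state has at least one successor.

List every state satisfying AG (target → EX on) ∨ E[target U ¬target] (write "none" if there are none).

{Fan, Fault, Off, Heating, Cooling, Idle}

States satisfying target → EX on: {Fan, Fault, Off, Cooling, Idle}.
States satisfying AG (target → EX on): ∅.
States satisfying target: {Heating, Idle}.
States satisfying ¬target: {Fan, Fault, Off, Cooling}.
States satisfying E[target U ¬target]: {Fan, Fault, Off, Heating, Cooling, Idle}.
States satisfying AG (target → EX on) ∨ E[target U ¬target]: {Fan, Fault, Off, Heating, Cooling, Idle}.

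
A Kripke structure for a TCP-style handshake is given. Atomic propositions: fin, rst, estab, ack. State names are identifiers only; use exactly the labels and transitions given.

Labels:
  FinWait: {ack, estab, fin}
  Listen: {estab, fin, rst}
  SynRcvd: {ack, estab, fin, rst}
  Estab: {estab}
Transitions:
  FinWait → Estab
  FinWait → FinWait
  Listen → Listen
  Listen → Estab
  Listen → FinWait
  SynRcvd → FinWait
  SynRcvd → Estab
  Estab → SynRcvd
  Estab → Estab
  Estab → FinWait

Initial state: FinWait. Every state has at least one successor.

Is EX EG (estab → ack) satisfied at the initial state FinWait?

States satisfying EG (estab → ack): {FinWait, SynRcvd}.
States satisfying EX EG (estab → ack): {FinWait, Listen, SynRcvd, Estab}.
FinWait ∈ Sat(EX EG (estab → ack)).

Holds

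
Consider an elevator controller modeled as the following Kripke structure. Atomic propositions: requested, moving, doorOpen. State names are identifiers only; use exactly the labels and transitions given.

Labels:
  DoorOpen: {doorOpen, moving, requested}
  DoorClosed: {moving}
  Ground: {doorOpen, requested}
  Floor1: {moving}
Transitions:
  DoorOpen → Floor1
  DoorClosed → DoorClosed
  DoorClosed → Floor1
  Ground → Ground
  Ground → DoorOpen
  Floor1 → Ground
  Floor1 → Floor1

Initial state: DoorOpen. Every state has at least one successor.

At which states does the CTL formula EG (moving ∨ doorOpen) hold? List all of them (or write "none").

States satisfying moving ∨ doorOpen: {DoorOpen, DoorClosed, Ground, Floor1}.
States satisfying EG (moving ∨ doorOpen): {DoorOpen, DoorClosed, Ground, Floor1}.

{DoorOpen, DoorClosed, Ground, Floor1}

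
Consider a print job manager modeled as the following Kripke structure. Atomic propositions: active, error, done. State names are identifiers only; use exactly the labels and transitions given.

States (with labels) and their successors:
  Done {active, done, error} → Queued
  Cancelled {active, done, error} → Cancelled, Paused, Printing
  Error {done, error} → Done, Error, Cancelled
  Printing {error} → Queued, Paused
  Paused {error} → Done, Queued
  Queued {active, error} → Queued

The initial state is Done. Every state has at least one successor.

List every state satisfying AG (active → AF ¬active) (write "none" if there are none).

none

States satisfying active → AF ¬active: {Error, Printing, Paused}.
States satisfying AG (active → AF ¬active): ∅.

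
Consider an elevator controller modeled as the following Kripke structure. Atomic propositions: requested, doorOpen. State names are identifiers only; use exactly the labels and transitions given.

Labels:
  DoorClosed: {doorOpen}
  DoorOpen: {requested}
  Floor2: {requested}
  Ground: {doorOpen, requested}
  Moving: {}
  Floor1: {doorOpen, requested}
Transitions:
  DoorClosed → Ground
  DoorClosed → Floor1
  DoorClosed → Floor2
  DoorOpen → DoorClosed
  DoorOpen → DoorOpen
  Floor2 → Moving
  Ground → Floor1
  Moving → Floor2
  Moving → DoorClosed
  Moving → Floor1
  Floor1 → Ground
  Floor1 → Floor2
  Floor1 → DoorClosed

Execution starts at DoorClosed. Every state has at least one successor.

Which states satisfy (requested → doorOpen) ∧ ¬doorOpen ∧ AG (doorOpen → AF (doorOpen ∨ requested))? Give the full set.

{Moving}

States satisfying requested → doorOpen: {DoorClosed, Ground, Moving, Floor1}.
States satisfying ¬doorOpen: {DoorOpen, Floor2, Moving}.
States satisfying (requested → doorOpen) ∧ ¬doorOpen: {Moving}.
States satisfying doorOpen → AF (doorOpen ∨ requested): {DoorClosed, DoorOpen, Floor2, Ground, Moving, Floor1}.
States satisfying AG (doorOpen → AF (doorOpen ∨ requested)): {DoorClosed, DoorOpen, Floor2, Ground, Moving, Floor1}.
States satisfying (requested → doorOpen) ∧ ¬doorOpen ∧ AG (doorOpen → AF (doorOpen ∨ requested)): {Moving}.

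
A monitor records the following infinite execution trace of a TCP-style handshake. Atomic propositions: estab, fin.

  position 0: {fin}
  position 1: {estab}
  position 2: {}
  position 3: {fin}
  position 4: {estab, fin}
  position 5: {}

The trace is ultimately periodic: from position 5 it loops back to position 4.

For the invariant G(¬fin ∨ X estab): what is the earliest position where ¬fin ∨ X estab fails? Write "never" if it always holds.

Check ¬fin ∨ X estab at each position in order: 0 ✓, 1 ✓, 2 ✓, 3 ✓.
At position 4 the labels are {estab, fin} and the next position 5 has {}, so ¬fin ∨ X estab is false there. This is the first violation.

4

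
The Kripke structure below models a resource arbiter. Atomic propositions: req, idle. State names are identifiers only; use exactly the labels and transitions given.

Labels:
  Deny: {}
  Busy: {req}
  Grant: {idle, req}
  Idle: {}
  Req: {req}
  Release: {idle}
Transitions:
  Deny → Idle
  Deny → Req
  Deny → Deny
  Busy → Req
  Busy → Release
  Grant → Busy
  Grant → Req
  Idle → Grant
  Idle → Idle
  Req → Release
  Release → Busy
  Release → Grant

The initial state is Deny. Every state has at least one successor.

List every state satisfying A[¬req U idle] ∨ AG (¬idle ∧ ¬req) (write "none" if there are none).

{Grant, Release}

States satisfying ¬req: {Deny, Idle, Release}.
States satisfying idle: {Grant, Release}.
States satisfying A[¬req U idle]: {Grant, Release}.
States satisfying ¬idle ∧ ¬req: {Deny, Idle}.
States satisfying AG (¬idle ∧ ¬req): ∅.
States satisfying A[¬req U idle] ∨ AG (¬idle ∧ ¬req): {Grant, Release}.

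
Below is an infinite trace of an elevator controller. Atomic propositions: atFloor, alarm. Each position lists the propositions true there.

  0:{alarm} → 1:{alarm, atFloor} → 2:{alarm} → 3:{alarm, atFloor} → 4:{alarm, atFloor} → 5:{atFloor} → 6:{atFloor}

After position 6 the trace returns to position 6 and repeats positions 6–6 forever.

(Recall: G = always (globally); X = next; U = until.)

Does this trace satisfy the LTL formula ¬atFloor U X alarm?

Walking from position 0: X alarm first holds at position 0, and ¬atFloor holds at every earlier position along the way, so ¬atFloor U X alarm holds.

Satisfied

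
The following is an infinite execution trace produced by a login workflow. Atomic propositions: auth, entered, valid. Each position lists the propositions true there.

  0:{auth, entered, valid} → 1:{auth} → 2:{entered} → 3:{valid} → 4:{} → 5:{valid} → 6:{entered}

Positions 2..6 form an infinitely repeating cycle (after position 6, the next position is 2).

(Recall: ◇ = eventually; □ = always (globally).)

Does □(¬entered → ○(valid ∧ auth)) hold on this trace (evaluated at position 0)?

¬entered → ○(valid ∧ auth) must hold at every position from 0 onward. It fails at position 1, so □(¬entered → ○(valid ∧ auth)) is false.
Positions where ¬entered holds: 1, 3, 4, 5.
Check ○(valid ∧ auth) at each: 1→fails, 3→fails, 4→fails, 5→fails.

Does not hold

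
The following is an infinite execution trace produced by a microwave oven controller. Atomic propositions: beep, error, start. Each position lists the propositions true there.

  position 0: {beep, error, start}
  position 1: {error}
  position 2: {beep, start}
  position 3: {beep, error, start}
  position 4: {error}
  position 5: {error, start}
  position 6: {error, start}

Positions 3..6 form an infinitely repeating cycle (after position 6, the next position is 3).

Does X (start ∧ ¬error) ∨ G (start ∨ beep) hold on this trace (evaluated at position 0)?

The position after 0 is 1; start ∧ ¬error is false there.
start ∨ beep must hold at every position from 0 onward. It fails at position 1, so G (start ∨ beep) is false.
At position 0: X (start ∧ ¬error) is false; G (start ∨ beep) is false; so X (start ∧ ¬error) ∨ G (start ∨ beep) is false.

Does not hold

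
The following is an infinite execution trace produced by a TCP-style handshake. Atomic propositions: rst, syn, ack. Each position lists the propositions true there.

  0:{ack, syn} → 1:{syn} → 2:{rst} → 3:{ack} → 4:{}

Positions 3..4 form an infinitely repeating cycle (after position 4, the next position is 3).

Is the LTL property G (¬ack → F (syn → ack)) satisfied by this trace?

¬ack → F (syn → ack) holds at every position 0..4, and those are all positions ever visited, so G (¬ack → F (syn → ack)) holds.
Positions where ¬ack holds: 1, 2, 4.
Check F (syn → ack) at each: 1→ok, 2→ok, 4→ok.

Yes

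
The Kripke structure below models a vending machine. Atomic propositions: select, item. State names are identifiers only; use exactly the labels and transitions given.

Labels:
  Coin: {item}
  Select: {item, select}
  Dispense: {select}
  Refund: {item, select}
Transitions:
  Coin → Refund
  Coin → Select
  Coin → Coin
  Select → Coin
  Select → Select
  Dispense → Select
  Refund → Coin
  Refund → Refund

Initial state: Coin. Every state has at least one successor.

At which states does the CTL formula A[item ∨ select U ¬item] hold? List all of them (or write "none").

{Dispense}

States satisfying item ∨ select: {Coin, Select, Dispense, Refund}.
States satisfying ¬item: {Dispense}.
States satisfying A[item ∨ select U ¬item]: {Dispense}.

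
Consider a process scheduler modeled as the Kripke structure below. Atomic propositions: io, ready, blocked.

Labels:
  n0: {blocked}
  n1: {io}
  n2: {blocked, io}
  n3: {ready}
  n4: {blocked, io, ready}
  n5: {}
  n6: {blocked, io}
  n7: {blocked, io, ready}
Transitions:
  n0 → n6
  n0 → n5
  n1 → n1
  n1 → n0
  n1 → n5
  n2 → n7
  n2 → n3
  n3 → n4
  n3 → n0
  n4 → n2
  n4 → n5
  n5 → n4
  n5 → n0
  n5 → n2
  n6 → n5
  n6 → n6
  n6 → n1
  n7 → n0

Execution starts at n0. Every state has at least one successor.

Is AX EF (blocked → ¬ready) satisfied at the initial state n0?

States satisfying EF (blocked → ¬ready): {n0, n1, n2, n3, n4, n5, n6, n7}.
States satisfying AX EF (blocked → ¬ready): {n0, n1, n2, n3, n4, n5, n6, n7}.
n0 ∈ Sat(AX EF (blocked → ¬ready)).

Satisfied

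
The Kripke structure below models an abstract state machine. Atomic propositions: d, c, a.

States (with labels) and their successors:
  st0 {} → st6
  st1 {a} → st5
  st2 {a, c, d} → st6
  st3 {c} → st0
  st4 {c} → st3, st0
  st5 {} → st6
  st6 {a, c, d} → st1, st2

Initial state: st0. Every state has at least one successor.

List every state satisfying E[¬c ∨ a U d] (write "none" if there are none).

{st0, st1, st2, st5, st6}

States satisfying ¬c ∨ a: {st0, st1, st2, st5, st6}.
States satisfying d: {st2, st6}.
States satisfying E[¬c ∨ a U d]: {st0, st1, st2, st5, st6}.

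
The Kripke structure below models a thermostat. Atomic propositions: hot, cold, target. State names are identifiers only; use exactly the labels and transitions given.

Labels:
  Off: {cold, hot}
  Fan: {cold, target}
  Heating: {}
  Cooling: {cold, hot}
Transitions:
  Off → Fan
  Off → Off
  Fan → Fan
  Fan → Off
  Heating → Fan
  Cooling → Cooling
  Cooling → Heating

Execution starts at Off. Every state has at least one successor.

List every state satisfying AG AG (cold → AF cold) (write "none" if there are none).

States satisfying AG (cold → AF cold): {Off, Fan, Heating, Cooling}.
States satisfying AG AG (cold → AF cold): {Off, Fan, Heating, Cooling}.

{Off, Fan, Heating, Cooling}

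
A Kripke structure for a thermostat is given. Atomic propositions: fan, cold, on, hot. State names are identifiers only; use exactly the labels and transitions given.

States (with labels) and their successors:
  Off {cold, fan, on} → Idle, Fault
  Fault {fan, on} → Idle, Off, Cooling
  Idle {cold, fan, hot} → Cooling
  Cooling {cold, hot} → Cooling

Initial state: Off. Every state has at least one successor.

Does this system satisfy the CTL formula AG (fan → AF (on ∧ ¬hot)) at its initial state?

States satisfying fan → AF (on ∧ ¬hot): {Off, Fault, Cooling}.
States satisfying AG (fan → AF (on ∧ ¬hot)): {Cooling}.
Idle is reachable from Off and violates fan → AF (on ∧ ¬hot), so AG fails at Off.
Off ∉ Sat(AG (fan → AF (on ∧ ¬hot))).

Violated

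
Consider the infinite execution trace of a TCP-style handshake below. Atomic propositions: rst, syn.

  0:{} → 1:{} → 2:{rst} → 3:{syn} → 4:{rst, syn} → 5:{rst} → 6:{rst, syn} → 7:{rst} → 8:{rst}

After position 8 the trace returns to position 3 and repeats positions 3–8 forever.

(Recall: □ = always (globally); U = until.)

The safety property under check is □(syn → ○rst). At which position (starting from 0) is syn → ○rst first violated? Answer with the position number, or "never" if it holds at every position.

never

syn → ○rst holds at every position 0..8, and those are all the positions the trace ever visits, so the invariant □(syn → ○rst) is never violated.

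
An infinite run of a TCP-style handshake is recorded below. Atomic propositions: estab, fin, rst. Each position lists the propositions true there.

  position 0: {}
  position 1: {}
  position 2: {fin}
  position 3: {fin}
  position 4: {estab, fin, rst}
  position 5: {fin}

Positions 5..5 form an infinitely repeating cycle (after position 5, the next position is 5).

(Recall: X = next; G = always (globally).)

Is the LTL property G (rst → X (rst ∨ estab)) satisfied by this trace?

rst → X (rst ∨ estab) must hold at every position from 0 onward. It fails at position 4, so G (rst → X (rst ∨ estab)) is false.
Positions where rst holds: 4.
Check X (rst ∨ estab) at each: 4→fails.

No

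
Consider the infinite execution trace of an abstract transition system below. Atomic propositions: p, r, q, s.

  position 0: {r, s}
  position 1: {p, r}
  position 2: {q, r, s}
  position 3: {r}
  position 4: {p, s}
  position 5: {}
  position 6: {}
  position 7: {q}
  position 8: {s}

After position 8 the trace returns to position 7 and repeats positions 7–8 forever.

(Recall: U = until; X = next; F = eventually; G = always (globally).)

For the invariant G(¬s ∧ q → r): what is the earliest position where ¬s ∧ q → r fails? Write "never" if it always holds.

Check ¬s ∧ q → r at each position in order: 0 ✓, 1 ✓, 2 ✓, 3 ✓, 4 ✓, 5 ✓, 6 ✓.
At position 7 the labels are {q}, so ¬s ∧ q → r is false there. This is the first violation.

7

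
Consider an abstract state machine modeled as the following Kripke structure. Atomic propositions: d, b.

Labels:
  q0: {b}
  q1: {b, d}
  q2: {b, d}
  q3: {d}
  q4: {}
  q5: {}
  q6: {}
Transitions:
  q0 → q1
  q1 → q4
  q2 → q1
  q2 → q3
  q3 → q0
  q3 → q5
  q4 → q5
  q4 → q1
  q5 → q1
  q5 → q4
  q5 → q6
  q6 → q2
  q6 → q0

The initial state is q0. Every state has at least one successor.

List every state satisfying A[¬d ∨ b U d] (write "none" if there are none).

{q0, q1, q2, q3, q6}

States satisfying ¬d ∨ b: {q0, q1, q2, q4, q5, q6}.
States satisfying d: {q1, q2, q3}.
States satisfying A[¬d ∨ b U d]: {q0, q1, q2, q3, q6}.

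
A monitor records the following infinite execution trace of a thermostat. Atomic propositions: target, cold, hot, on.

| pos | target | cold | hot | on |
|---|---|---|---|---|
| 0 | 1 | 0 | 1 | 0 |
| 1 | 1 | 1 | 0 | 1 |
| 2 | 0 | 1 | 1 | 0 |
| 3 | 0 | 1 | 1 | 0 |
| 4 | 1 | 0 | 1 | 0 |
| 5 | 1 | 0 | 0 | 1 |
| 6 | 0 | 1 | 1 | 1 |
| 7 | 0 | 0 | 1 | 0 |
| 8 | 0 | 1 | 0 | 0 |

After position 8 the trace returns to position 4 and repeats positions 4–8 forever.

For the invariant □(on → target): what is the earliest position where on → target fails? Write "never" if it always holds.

Check on → target at each position in order: 0 ✓, 1 ✓, 2 ✓, 3 ✓, 4 ✓, 5 ✓.
At position 6 the labels are {cold, hot, on}, so on → target is false there. This is the first violation.

6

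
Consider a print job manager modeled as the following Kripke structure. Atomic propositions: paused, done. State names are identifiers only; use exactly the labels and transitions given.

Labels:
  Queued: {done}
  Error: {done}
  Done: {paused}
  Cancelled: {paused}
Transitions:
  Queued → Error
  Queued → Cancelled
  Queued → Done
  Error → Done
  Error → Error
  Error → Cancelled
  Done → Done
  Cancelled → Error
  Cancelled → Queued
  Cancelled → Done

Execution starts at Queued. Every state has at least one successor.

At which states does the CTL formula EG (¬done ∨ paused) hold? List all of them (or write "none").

States satisfying ¬done ∨ paused: {Done, Cancelled}.
States satisfying EG (¬done ∨ paused): {Done, Cancelled}.

{Done, Cancelled}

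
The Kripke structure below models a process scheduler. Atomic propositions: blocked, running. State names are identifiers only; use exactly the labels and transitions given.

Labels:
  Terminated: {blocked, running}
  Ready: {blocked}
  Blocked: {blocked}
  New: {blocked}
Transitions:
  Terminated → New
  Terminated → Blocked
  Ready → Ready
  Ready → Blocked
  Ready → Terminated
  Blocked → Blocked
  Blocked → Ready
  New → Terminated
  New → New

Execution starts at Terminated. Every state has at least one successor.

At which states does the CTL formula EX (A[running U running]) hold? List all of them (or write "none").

States satisfying A[running U running]: {Terminated}.
States satisfying EX (A[running U running]): {Ready, New}.

{Ready, New}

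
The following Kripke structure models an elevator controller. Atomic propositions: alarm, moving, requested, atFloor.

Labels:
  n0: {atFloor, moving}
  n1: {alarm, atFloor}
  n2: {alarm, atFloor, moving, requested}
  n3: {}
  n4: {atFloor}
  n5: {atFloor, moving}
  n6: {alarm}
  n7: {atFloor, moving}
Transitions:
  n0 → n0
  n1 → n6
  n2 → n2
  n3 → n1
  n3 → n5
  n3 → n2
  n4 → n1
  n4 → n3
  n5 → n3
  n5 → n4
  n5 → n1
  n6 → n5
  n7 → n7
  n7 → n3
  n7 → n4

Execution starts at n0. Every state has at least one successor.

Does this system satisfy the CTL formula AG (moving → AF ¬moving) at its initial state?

Violated

States satisfying moving → AF ¬moving: {n1, n3, n4, n5, n6}.
States satisfying AG (moving → AF ¬moving): ∅.
n0 is reachable from n0 and violates moving → AF ¬moving, so AG fails at n0.
n0 ∉ Sat(AG (moving → AF ¬moving)).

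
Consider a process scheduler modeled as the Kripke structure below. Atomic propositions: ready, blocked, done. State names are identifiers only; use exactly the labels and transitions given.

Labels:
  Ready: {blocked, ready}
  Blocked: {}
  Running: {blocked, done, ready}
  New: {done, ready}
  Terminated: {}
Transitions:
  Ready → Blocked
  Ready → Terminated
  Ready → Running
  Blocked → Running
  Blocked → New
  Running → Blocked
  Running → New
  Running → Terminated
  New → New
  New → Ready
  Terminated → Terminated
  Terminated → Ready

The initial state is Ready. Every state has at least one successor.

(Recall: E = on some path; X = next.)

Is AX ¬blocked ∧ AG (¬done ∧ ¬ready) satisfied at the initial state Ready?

Does not hold

States satisfying ¬blocked: {Blocked, New, Terminated}.
States satisfying AX ¬blocked: {Running}.
States satisfying ¬done ∧ ¬ready: {Blocked, Terminated}.
States satisfying AG (¬done ∧ ¬ready): ∅.
States satisfying AX ¬blocked ∧ AG (¬done ∧ ¬ready): ∅.
Ready ∉ Sat(AX ¬blocked ∧ AG (¬done ∧ ¬ready)).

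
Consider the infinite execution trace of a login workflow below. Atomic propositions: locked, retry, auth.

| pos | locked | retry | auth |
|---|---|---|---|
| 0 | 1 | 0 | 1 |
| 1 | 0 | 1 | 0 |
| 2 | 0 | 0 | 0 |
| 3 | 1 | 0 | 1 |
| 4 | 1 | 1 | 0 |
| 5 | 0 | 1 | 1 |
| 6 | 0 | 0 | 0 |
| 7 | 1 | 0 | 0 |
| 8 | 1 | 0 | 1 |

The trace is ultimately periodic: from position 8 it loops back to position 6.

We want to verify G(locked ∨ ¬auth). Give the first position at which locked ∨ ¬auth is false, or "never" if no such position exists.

Check locked ∨ ¬auth at each position in order: 0 ✓, 1 ✓, 2 ✓, 3 ✓, 4 ✓.
At position 5 the labels are {auth, retry}, so locked ∨ ¬auth is false there. This is the first violation.

5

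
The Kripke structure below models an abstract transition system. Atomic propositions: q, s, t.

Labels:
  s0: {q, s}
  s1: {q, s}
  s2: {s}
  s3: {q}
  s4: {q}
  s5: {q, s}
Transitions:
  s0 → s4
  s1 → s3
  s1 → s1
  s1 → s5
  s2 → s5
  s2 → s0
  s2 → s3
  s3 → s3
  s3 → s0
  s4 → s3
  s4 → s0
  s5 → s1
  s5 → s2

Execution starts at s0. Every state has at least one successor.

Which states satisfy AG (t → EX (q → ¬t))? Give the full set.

States satisfying t → EX (q → ¬t): {s0, s1, s2, s3, s4, s5}.
States satisfying AG (t → EX (q → ¬t)): {s0, s1, s2, s3, s4, s5}.

{s0, s1, s2, s3, s4, s5}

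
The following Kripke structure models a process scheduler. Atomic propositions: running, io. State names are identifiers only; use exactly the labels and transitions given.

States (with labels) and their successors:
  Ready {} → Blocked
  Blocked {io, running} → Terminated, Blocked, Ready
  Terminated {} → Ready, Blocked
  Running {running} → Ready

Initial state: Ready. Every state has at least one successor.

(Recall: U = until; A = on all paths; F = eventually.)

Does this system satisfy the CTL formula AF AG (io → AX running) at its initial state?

States satisfying AG (io → AX running): ∅.
States satisfying AF AG (io → AX running): ∅.
There is a path from Ready along which AG (io → AX running) never holds.
Ready ∉ Sat(AF AG (io → AX running)).

Violated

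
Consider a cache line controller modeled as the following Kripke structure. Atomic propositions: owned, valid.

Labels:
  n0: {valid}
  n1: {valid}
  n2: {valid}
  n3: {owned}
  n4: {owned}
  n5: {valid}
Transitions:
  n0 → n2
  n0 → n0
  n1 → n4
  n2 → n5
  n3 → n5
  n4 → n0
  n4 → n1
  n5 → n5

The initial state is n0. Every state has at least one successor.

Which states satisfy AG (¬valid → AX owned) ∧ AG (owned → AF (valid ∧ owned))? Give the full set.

{n0, n2, n5}

States satisfying ¬valid → AX owned: {n0, n1, n2, n5}.
States satisfying AG (¬valid → AX owned): {n0, n2, n5}.
States satisfying owned → AF (valid ∧ owned): {n0, n1, n2, n5}.
States satisfying AG (owned → AF (valid ∧ owned)): {n0, n2, n5}.
States satisfying AG (¬valid → AX owned) ∧ AG (owned → AF (valid ∧ owned)): {n0, n2, n5}.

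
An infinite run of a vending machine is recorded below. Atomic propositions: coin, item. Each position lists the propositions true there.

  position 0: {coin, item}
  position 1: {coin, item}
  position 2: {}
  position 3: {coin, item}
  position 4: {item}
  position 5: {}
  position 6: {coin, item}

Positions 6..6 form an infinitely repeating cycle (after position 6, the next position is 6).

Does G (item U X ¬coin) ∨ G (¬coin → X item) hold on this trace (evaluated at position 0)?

No

item U X ¬coin must hold at every position from 0 onward. It fails at position 2, so G (item U X ¬coin) is false.
¬coin → X item must hold at every position from 0 onward. It fails at position 4, so G (¬coin → X item) is false.
Positions where ¬coin holds: 2, 4, 5.
Check X item at each: 2→ok, 4→fails, 5→ok.
At position 0: G (item U X ¬coin) is false; G (¬coin → X item) is false; so G (item U X ¬coin) ∨ G (¬coin → X item) is false.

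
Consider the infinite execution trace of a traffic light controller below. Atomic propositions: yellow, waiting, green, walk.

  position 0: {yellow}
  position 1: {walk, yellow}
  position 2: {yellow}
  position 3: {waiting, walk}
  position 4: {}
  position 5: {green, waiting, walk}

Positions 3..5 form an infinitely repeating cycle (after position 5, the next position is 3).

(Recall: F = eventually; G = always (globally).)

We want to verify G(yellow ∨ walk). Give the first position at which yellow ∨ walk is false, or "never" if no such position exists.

Check yellow ∨ walk at each position in order: 0 ✓, 1 ✓, 2 ✓, 3 ✓.
At position 4 the labels are {}, so yellow ∨ walk is false there. This is the first violation.

4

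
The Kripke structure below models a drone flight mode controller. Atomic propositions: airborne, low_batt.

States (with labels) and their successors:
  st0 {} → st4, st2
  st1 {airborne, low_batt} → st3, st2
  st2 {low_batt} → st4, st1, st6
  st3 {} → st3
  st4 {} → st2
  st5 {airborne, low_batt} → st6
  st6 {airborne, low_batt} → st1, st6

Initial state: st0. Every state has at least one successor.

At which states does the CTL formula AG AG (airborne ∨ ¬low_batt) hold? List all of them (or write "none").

{st3}

States satisfying AG (airborne ∨ ¬low_batt): {st3}.
States satisfying AG AG (airborne ∨ ¬low_batt): {st3}.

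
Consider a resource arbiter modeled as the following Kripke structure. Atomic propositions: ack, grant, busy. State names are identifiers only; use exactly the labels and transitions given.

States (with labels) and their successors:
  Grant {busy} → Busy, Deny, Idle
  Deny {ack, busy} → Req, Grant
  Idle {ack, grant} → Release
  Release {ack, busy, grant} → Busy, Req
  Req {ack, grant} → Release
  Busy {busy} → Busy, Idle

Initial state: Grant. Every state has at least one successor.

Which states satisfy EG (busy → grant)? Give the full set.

{Idle, Release, Req}

States satisfying busy → grant: {Idle, Release, Req}.
States satisfying EG (busy → grant): {Idle, Release, Req}.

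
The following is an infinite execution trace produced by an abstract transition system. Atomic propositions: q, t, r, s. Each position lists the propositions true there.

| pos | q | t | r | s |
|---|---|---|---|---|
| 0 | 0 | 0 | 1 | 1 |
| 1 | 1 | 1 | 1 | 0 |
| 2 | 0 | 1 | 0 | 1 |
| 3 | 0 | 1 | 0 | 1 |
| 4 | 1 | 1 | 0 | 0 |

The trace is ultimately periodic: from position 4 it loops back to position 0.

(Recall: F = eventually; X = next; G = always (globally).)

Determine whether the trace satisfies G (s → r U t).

Satisfied

s → r U t holds at every position 0..4, and those are all positions ever visited, so G (s → r U t) holds.
Positions where s holds: 0, 2, 3.
Check r U t at each: 0→ok, 2→ok, 3→ok.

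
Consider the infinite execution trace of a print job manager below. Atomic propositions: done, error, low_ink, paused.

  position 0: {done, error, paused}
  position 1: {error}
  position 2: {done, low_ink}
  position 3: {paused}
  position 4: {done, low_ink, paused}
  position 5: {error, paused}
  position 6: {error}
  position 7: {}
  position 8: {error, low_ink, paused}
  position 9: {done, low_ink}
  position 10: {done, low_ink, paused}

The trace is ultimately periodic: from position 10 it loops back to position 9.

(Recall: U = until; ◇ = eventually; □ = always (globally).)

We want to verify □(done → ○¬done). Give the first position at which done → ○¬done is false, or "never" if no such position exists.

Check done → ○¬done at each position in order: 0 ✓, 1 ✓, 2 ✓, 3 ✓, 4 ✓, 5 ✓, 6 ✓, 7 ✓, 8 ✓.
At position 9 the labels are {done, low_ink} and the next position 10 has {done, low_ink, paused}, so done → ○¬done is false there. This is the first violation.

9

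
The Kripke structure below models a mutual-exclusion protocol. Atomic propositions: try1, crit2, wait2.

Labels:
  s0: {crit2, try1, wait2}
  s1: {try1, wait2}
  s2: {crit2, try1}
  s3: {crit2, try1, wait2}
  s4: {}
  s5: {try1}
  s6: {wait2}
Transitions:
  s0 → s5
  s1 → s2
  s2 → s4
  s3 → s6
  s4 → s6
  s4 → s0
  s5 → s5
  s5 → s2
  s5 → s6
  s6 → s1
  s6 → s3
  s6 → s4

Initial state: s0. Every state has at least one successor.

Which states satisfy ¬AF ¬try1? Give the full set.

States satisfying ¬try1: {s4, s6}.
States satisfying AF ¬try1: {s1, s2, s3, s4, s6}.
States satisfying ¬AF ¬try1: {s0, s5}.

{s0, s5}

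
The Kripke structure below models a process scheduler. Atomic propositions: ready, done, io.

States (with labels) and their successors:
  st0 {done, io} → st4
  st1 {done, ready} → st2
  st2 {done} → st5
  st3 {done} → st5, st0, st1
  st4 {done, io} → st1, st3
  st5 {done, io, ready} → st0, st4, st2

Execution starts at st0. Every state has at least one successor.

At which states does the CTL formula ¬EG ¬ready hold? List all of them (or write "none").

{st1, st2, st5}

States satisfying ¬ready: {st0, st2, st3, st4}.
States satisfying EG ¬ready: {st0, st3, st4}.
States satisfying ¬EG ¬ready: {st1, st2, st5}.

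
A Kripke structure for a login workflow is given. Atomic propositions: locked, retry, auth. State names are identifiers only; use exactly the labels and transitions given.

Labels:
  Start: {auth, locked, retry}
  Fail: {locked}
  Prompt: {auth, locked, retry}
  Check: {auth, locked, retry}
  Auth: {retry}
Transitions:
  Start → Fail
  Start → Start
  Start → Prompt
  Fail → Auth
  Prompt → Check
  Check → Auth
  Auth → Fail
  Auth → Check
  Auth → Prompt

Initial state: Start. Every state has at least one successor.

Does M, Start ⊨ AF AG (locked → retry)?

Violated

States satisfying AG (locked → retry): ∅.
States satisfying AF AG (locked → retry): ∅.
There is a path from Start along which AG (locked → retry) never holds.
Start ∉ Sat(AF AG (locked → retry)).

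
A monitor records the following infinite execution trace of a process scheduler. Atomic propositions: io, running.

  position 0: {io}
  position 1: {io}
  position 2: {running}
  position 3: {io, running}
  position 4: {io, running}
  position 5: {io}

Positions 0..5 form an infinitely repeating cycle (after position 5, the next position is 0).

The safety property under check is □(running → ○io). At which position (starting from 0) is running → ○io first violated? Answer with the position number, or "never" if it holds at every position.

running → ○io holds at every position 0..5, and those are all the positions the trace ever visits, so the invariant □(running → ○io) is never violated.

never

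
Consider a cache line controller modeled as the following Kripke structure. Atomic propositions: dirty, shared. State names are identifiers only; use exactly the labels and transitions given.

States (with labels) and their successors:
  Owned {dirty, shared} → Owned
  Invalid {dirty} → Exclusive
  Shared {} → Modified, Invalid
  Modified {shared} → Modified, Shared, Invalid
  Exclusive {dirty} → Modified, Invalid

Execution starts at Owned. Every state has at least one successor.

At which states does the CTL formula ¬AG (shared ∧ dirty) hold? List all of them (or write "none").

{Invalid, Shared, Modified, Exclusive}

States satisfying shared ∧ dirty: {Owned}.
States satisfying AG (shared ∧ dirty): {Owned}.
States satisfying ¬AG (shared ∧ dirty): {Invalid, Shared, Modified, Exclusive}.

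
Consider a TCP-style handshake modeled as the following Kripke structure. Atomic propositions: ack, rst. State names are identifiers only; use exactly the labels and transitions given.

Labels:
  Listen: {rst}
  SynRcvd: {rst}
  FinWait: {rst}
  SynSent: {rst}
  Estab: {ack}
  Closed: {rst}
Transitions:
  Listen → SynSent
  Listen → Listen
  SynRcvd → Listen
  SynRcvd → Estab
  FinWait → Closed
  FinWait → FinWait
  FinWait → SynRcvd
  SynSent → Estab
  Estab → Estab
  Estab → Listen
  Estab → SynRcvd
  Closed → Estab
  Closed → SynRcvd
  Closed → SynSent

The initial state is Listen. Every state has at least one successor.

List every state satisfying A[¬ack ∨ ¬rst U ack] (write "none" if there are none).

States satisfying ¬ack ∨ ¬rst: {Listen, SynRcvd, FinWait, SynSent, Estab, Closed}.
States satisfying ack: {Estab}.
States satisfying A[¬ack ∨ ¬rst U ack]: {SynSent, Estab}.

{SynSent, Estab}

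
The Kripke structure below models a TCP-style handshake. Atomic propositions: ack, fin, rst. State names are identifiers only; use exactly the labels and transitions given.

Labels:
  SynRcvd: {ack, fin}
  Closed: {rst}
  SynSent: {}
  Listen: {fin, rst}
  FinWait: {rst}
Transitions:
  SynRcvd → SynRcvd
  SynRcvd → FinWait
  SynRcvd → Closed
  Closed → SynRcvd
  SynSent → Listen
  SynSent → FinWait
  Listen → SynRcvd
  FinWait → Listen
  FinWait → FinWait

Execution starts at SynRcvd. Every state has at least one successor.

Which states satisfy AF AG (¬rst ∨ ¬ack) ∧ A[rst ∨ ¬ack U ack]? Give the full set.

{SynRcvd, Closed, Listen}

States satisfying AG (¬rst ∨ ¬ack): {SynRcvd, Closed, SynSent, Listen, FinWait}.
States satisfying AF AG (¬rst ∨ ¬ack): {SynRcvd, Closed, SynSent, Listen, FinWait}.
States satisfying rst ∨ ¬ack: {Closed, SynSent, Listen, FinWait}.
States satisfying ack: {SynRcvd}.
States satisfying A[rst ∨ ¬ack U ack]: {SynRcvd, Closed, Listen}.
States satisfying AF AG (¬rst ∨ ¬ack) ∧ A[rst ∨ ¬ack U ack]: {SynRcvd, Closed, Listen}.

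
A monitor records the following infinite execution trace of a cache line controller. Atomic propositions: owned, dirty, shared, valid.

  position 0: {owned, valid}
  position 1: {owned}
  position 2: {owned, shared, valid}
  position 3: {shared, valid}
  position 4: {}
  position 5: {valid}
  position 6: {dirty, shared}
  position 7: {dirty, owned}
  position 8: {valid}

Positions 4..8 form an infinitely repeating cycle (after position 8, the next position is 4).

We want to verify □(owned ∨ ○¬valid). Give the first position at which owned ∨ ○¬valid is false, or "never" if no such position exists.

Check owned ∨ ○¬valid at each position in order: 0 ✓, 1 ✓, 2 ✓, 3 ✓.
At position 4 the labels are {} and the next position 5 has {valid}, so owned ∨ ○¬valid is false there. This is the first violation.

4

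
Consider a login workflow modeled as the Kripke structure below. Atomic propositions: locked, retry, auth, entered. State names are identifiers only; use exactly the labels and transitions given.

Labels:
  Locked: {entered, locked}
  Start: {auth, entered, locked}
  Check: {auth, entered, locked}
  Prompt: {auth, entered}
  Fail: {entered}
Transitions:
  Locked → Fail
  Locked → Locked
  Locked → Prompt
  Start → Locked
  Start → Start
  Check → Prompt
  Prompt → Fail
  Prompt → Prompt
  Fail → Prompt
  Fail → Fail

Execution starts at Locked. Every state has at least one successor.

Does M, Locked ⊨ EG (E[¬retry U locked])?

States satisfying E[¬retry U locked]: {Locked, Start, Check}.
States satisfying EG (E[¬retry U locked]): {Locked, Start}.
Locked ∈ Sat(EG (E[¬retry U locked])).

Satisfied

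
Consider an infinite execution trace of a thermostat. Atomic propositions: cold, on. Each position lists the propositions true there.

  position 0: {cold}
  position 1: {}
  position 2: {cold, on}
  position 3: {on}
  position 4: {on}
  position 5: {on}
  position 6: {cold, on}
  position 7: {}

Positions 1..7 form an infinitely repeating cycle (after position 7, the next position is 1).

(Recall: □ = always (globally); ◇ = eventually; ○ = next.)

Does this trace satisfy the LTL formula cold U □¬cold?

Walking from position 0: at position 1, □¬cold has not yet held and cold fails, so cold U □¬cold is false.

Does not hold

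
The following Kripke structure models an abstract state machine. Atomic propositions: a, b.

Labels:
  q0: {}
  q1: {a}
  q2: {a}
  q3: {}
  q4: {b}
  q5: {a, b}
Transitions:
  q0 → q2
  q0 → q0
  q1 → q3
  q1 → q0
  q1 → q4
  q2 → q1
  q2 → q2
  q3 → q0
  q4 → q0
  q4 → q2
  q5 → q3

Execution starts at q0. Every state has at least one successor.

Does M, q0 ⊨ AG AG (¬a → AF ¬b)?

States satisfying AG (¬a → AF ¬b): {q0, q1, q2, q3, q4, q5}.
States satisfying AG AG (¬a → AF ¬b): {q0, q1, q2, q3, q4, q5}.
Every state reachable from q0 satisfies AG (¬a → AF ¬b).
q0 ∈ Sat(AG AG (¬a → AF ¬b)).

Yes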